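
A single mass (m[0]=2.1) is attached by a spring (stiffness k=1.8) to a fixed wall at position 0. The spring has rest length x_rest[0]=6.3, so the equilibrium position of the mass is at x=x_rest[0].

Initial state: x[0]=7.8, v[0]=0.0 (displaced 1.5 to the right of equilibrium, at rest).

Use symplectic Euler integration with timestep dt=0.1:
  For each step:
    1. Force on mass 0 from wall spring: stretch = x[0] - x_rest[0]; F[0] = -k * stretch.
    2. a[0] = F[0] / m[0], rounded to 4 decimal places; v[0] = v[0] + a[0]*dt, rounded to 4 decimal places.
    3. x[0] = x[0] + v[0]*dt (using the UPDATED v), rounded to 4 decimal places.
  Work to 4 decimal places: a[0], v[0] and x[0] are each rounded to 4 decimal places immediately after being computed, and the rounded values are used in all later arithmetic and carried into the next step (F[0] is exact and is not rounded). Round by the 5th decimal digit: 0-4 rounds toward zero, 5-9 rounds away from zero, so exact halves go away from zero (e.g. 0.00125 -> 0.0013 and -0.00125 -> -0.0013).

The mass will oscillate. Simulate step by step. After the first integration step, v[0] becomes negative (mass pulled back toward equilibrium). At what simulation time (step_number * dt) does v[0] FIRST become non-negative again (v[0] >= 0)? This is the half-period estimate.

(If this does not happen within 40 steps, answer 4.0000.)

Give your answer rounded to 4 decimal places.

Step 0: x=[7.8000] v=[0.0000]
Step 1: x=[7.7871] v=[-0.1286]
Step 2: x=[7.7615] v=[-0.2561]
Step 3: x=[7.7234] v=[-0.3814]
Step 4: x=[7.6731] v=[-0.5034]
Step 5: x=[7.6110] v=[-0.6211]
Step 6: x=[7.5377] v=[-0.7335]
Step 7: x=[7.4537] v=[-0.8396]
Step 8: x=[7.3599] v=[-0.9385]
Step 9: x=[7.2570] v=[-1.0294]
Step 10: x=[7.1459] v=[-1.1114]
Step 11: x=[7.0275] v=[-1.1839]
Step 12: x=[6.9029] v=[-1.2463]
Step 13: x=[6.7731] v=[-1.2980]
Step 14: x=[6.6392] v=[-1.3386]
Step 15: x=[6.5024] v=[-1.3677]
Step 16: x=[6.3639] v=[-1.3851]
Step 17: x=[6.2248] v=[-1.3906]
Step 18: x=[6.0864] v=[-1.3842]
Step 19: x=[5.9498] v=[-1.3659]
Step 20: x=[5.8162] v=[-1.3359]
Step 21: x=[5.6868] v=[-1.2944]
Step 22: x=[5.5626] v=[-1.2418]
Step 23: x=[5.4447] v=[-1.1786]
Step 24: x=[5.3342] v=[-1.1053]
Step 25: x=[5.2320] v=[-1.0225]
Step 26: x=[5.1389] v=[-0.9310]
Step 27: x=[5.0558] v=[-0.8315]
Step 28: x=[4.9833] v=[-0.7249]
Step 29: x=[4.9221] v=[-0.6120]
Step 30: x=[4.8727] v=[-0.4939]
Step 31: x=[4.8355] v=[-0.3716]
Step 32: x=[4.8109] v=[-0.2461]
Step 33: x=[4.7991] v=[-0.1185]
Step 34: x=[4.8001] v=[0.0102]
First v>=0 after going negative at step 34, time=3.4000

Answer: 3.4000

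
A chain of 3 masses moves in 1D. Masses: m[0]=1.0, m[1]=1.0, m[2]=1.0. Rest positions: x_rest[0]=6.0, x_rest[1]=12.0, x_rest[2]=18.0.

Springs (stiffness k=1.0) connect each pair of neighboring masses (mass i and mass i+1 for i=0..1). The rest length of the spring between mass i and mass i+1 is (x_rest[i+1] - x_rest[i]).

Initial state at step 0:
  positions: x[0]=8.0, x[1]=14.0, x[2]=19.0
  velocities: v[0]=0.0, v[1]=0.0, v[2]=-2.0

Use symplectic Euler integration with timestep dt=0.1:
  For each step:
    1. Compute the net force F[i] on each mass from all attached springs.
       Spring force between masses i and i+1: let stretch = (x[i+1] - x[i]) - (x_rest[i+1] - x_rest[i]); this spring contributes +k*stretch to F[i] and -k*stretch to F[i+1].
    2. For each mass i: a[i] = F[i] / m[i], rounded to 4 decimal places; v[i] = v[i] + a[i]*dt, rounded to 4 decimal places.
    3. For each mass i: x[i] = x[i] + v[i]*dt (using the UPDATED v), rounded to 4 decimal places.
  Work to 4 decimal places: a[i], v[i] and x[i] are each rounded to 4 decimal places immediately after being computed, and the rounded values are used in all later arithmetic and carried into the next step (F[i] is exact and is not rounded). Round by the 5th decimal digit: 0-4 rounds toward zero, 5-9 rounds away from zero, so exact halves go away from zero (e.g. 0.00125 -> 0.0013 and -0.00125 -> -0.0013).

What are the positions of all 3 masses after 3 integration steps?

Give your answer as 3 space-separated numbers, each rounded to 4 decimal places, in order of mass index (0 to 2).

Answer: 7.9995 13.9336 18.4670

Derivation:
Step 0: x=[8.0000 14.0000 19.0000] v=[0.0000 0.0000 -2.0000]
Step 1: x=[8.0000 13.9900 18.8100] v=[0.0000 -0.1000 -1.9000]
Step 2: x=[7.9999 13.9683 18.6318] v=[-0.0010 -0.2170 -1.7820]
Step 3: x=[7.9995 13.9336 18.4670] v=[-0.0042 -0.3475 -1.6484]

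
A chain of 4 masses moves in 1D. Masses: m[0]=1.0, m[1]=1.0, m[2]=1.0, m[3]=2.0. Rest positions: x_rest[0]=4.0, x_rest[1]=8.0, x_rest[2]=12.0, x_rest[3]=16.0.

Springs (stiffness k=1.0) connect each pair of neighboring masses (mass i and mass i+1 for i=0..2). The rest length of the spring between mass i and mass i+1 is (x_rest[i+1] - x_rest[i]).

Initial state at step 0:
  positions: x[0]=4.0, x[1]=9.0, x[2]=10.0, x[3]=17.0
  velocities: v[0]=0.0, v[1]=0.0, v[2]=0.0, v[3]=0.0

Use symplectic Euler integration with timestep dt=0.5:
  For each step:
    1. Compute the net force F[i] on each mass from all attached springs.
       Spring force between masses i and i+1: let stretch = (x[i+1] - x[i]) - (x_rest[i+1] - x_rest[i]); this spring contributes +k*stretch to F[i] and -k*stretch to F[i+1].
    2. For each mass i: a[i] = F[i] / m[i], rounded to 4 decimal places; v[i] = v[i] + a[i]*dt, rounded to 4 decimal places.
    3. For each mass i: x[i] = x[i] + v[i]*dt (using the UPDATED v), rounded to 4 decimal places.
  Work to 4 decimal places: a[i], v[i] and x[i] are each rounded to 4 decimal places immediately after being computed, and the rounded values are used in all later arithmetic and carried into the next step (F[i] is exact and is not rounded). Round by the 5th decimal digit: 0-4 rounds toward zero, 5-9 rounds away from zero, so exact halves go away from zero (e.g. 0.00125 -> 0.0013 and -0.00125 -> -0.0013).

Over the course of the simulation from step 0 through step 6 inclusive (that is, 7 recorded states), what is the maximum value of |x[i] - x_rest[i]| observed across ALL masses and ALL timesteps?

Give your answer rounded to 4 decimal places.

Step 0: x=[4.0000 9.0000 10.0000 17.0000] v=[0.0000 0.0000 0.0000 0.0000]
Step 1: x=[4.2500 8.0000 11.5000 16.6250] v=[0.5000 -2.0000 3.0000 -0.7500]
Step 2: x=[4.4375 6.9375 13.4063 16.1094] v=[0.3750 -2.1250 3.8125 -1.0313]
Step 3: x=[4.2500 6.8672 14.3712 15.7559] v=[-0.3750 -0.1406 1.9297 -0.7071]
Step 4: x=[3.7168 8.0186 13.8062 15.7293] v=[-1.0664 2.3028 -1.1300 -0.0533]
Step 5: x=[3.2591 9.5415 12.2751 15.9623] v=[-0.9155 3.0457 -3.0623 0.4660]
Step 6: x=[3.3720 10.1772 10.9824 16.2344] v=[0.2257 1.2713 -2.5855 0.5442]
Max displacement = 2.3712

Answer: 2.3712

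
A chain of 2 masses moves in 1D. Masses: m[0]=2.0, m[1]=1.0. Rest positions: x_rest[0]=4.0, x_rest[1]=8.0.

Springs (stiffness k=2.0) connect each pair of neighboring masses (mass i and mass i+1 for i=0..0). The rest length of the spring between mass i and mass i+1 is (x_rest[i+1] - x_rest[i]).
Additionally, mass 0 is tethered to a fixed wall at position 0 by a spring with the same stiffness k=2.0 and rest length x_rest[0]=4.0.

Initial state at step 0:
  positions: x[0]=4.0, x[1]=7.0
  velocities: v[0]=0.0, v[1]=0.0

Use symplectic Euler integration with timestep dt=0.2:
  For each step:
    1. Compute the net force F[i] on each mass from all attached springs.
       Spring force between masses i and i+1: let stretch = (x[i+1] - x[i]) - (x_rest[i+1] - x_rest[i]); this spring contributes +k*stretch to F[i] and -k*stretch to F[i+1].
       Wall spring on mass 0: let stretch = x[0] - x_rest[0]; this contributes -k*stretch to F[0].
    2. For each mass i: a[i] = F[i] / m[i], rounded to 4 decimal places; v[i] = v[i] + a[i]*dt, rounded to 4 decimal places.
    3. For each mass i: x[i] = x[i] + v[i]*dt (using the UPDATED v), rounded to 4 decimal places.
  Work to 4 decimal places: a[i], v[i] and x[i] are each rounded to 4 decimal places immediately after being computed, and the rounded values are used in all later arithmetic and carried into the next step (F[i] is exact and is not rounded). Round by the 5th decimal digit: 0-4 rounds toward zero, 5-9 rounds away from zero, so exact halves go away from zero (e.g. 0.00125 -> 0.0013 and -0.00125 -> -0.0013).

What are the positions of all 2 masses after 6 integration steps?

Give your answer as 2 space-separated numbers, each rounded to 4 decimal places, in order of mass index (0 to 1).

Step 0: x=[4.0000 7.0000] v=[0.0000 0.0000]
Step 1: x=[3.9600 7.0800] v=[-0.2000 0.4000]
Step 2: x=[3.8864 7.2304] v=[-0.3680 0.7520]
Step 3: x=[3.7911 7.4333] v=[-0.4765 1.0144]
Step 4: x=[3.6898 7.6648] v=[-0.5063 1.1575]
Step 5: x=[3.5999 7.8983] v=[-0.4493 1.1675]
Step 6: x=[3.5380 8.1079] v=[-0.3096 1.0481]

Answer: 3.5380 8.1079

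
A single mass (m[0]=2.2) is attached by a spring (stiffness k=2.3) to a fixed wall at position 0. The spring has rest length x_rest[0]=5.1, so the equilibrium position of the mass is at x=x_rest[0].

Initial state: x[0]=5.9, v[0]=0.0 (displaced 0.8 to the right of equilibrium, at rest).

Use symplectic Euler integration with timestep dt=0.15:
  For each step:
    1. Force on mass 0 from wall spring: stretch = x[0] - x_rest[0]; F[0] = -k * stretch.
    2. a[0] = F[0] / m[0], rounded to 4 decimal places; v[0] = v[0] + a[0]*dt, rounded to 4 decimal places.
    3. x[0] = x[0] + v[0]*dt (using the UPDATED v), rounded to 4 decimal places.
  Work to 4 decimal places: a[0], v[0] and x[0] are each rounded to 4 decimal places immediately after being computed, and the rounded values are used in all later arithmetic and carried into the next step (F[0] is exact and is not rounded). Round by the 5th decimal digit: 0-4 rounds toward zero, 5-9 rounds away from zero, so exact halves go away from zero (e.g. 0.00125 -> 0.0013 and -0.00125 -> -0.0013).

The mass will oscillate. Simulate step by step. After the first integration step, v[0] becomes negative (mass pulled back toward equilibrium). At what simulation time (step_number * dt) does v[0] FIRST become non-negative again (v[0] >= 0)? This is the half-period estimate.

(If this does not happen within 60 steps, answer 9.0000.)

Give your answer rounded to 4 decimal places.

Answer: 3.1500

Derivation:
Step 0: x=[5.9000] v=[0.0000]
Step 1: x=[5.8812] v=[-0.1255]
Step 2: x=[5.8440] v=[-0.2480]
Step 3: x=[5.7893] v=[-0.3647]
Step 4: x=[5.7184] v=[-0.4728]
Step 5: x=[5.6329] v=[-0.5698]
Step 6: x=[5.5349] v=[-0.6534]
Step 7: x=[5.4267] v=[-0.7216]
Step 8: x=[5.3108] v=[-0.7728]
Step 9: x=[5.1899] v=[-0.8059]
Step 10: x=[5.0669] v=[-0.8200]
Step 11: x=[4.9447] v=[-0.8148]
Step 12: x=[4.8261] v=[-0.7904]
Step 13: x=[4.7140] v=[-0.7474]
Step 14: x=[4.6110] v=[-0.6869]
Step 15: x=[4.5195] v=[-0.6102]
Step 16: x=[4.4416] v=[-0.5192]
Step 17: x=[4.3792] v=[-0.4160]
Step 18: x=[4.3338] v=[-0.3030]
Step 19: x=[4.3064] v=[-0.1829]
Step 20: x=[4.2976] v=[-0.0584]
Step 21: x=[4.3077] v=[0.0674]
First v>=0 after going negative at step 21, time=3.1500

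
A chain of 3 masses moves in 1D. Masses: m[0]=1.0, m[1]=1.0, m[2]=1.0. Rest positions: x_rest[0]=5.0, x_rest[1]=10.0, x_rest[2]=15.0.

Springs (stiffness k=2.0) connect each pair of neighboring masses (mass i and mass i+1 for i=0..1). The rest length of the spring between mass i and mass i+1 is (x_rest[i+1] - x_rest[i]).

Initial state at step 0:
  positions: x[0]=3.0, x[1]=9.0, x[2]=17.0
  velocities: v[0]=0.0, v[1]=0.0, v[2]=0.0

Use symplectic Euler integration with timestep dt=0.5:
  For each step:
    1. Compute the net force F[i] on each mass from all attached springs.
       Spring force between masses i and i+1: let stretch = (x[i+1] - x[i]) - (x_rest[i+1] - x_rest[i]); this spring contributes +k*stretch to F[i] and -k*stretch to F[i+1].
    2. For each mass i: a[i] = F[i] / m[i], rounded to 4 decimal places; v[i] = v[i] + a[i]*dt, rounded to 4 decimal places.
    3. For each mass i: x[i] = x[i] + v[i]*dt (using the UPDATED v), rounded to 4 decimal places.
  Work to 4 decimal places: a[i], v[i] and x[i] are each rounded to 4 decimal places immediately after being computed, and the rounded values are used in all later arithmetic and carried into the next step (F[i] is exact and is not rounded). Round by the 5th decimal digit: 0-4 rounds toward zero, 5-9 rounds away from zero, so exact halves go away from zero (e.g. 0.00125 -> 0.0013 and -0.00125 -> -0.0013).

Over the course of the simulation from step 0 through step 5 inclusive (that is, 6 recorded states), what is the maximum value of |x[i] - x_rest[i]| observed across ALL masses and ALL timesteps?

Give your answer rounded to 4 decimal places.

Step 0: x=[3.0000 9.0000 17.0000] v=[0.0000 0.0000 0.0000]
Step 1: x=[3.5000 10.0000 15.5000] v=[1.0000 2.0000 -3.0000]
Step 2: x=[4.7500 10.5000 13.7500] v=[2.5000 1.0000 -3.5000]
Step 3: x=[6.3750 9.7500 12.8750] v=[3.2500 -1.5000 -1.7500]
Step 4: x=[7.1875 8.8750 12.9375] v=[1.6250 -1.7500 0.1250]
Step 5: x=[6.3438 9.1875 13.4688] v=[-1.6875 0.6250 1.0625]
Max displacement = 2.1875

Answer: 2.1875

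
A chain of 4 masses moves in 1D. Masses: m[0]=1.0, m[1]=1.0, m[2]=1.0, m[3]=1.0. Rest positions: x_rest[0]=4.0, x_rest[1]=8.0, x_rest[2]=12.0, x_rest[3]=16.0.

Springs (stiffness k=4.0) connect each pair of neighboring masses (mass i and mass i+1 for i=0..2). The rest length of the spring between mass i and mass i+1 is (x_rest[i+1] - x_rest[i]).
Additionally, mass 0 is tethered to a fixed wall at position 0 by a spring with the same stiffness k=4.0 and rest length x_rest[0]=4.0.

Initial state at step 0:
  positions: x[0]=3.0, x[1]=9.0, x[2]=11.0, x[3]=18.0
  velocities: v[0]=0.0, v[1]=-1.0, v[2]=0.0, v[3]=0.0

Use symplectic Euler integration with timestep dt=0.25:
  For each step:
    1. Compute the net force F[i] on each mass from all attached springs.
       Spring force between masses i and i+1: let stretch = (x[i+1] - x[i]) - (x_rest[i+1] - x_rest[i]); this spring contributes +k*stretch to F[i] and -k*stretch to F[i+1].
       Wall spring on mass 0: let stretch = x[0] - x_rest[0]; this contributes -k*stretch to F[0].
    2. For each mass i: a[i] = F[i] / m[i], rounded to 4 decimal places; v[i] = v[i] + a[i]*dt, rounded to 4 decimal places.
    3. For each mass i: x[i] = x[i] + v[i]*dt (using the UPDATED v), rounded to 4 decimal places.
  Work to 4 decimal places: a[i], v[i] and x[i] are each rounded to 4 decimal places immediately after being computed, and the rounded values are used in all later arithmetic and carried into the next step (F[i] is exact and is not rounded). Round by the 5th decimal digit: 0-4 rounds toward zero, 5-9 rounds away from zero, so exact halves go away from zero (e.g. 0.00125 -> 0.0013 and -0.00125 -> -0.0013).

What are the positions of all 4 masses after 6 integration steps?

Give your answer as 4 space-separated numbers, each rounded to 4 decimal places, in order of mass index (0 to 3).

Answer: 3.6710 10.1944 10.4085 15.8773

Derivation:
Step 0: x=[3.0000 9.0000 11.0000 18.0000] v=[0.0000 -1.0000 0.0000 0.0000]
Step 1: x=[3.7500 7.7500 12.2500 17.2500] v=[3.0000 -5.0000 5.0000 -3.0000]
Step 2: x=[4.5625 6.6250 13.6250 16.2500] v=[3.2500 -4.5000 5.5000 -4.0000]
Step 3: x=[4.7500 6.7344 13.9063 15.5938] v=[0.7500 0.4375 1.1250 -2.6250]
Step 4: x=[4.2461 8.1407 12.8165 15.5157] v=[-2.0156 5.6250 -4.3594 -0.3125]
Step 5: x=[3.6543 9.7423 11.2325 15.7628] v=[-2.3671 6.4062 -6.3360 0.9883]
Step 6: x=[3.6710 10.1944 10.4085 15.8773] v=[0.0666 1.8084 -3.2959 0.4580]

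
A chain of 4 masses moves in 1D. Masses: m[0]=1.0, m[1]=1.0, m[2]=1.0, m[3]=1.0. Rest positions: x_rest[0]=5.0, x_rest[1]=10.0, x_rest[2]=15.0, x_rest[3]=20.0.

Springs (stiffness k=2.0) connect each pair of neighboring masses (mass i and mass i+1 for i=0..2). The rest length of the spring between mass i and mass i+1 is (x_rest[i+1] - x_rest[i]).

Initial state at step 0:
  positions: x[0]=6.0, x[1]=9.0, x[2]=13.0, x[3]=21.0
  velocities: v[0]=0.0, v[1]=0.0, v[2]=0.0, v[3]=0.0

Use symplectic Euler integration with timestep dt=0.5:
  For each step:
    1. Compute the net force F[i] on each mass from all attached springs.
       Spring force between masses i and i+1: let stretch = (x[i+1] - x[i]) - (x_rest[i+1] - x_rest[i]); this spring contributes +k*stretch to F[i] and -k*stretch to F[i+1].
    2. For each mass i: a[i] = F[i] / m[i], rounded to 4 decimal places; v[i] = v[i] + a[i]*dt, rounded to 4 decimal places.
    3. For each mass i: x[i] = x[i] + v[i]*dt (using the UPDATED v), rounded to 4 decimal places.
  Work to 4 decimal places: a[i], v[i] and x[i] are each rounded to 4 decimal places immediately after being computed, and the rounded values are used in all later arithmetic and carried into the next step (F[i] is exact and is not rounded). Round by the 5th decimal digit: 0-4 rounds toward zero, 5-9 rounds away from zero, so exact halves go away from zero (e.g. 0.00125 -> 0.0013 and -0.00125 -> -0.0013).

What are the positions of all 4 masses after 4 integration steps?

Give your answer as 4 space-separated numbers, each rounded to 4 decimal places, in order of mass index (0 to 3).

Answer: 4.3750 10.2500 14.2500 20.1250

Derivation:
Step 0: x=[6.0000 9.0000 13.0000 21.0000] v=[0.0000 0.0000 0.0000 0.0000]
Step 1: x=[5.0000 9.5000 15.0000 19.5000] v=[-2.0000 1.0000 4.0000 -3.0000]
Step 2: x=[3.7500 10.5000 16.5000 18.2500] v=[-2.5000 2.0000 3.0000 -2.5000]
Step 3: x=[3.3750 11.1250 15.8750 18.6250] v=[-0.7500 1.2500 -1.2500 0.7500]
Step 4: x=[4.3750 10.2500 14.2500 20.1250] v=[2.0000 -1.7500 -3.2500 3.0000]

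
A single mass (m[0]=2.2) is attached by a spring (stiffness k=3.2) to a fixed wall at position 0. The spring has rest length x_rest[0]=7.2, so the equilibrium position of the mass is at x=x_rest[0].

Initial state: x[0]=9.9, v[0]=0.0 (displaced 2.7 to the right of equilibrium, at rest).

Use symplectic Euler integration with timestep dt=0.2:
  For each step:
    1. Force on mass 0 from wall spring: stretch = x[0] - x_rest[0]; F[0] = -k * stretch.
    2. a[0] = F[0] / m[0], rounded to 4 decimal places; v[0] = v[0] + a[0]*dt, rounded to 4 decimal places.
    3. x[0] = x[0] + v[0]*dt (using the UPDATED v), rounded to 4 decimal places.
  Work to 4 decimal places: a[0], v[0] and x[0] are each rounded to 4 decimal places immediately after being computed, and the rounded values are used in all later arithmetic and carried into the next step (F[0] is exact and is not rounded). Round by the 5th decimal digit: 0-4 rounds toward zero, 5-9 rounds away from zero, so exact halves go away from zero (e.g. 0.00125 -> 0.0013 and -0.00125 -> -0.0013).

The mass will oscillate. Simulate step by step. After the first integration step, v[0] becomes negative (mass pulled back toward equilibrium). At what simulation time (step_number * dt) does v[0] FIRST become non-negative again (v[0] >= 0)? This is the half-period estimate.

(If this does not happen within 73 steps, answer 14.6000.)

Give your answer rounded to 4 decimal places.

Answer: 2.6000

Derivation:
Step 0: x=[9.9000] v=[0.0000]
Step 1: x=[9.7429] v=[-0.7855]
Step 2: x=[9.4378] v=[-1.5253]
Step 3: x=[9.0025] v=[-2.1763]
Step 4: x=[8.4624] v=[-2.7007]
Step 5: x=[7.8488] v=[-3.0679]
Step 6: x=[7.1975] v=[-3.2566]
Step 7: x=[6.5463] v=[-3.2559]
Step 8: x=[5.9332] v=[-3.0657]
Step 9: x=[5.3938] v=[-2.6972]
Step 10: x=[4.9594] v=[-2.1718]
Step 11: x=[4.6554] v=[-1.5200]
Step 12: x=[4.4994] v=[-0.7798]
Step 13: x=[4.5006] v=[0.0058]
First v>=0 after going negative at step 13, time=2.6000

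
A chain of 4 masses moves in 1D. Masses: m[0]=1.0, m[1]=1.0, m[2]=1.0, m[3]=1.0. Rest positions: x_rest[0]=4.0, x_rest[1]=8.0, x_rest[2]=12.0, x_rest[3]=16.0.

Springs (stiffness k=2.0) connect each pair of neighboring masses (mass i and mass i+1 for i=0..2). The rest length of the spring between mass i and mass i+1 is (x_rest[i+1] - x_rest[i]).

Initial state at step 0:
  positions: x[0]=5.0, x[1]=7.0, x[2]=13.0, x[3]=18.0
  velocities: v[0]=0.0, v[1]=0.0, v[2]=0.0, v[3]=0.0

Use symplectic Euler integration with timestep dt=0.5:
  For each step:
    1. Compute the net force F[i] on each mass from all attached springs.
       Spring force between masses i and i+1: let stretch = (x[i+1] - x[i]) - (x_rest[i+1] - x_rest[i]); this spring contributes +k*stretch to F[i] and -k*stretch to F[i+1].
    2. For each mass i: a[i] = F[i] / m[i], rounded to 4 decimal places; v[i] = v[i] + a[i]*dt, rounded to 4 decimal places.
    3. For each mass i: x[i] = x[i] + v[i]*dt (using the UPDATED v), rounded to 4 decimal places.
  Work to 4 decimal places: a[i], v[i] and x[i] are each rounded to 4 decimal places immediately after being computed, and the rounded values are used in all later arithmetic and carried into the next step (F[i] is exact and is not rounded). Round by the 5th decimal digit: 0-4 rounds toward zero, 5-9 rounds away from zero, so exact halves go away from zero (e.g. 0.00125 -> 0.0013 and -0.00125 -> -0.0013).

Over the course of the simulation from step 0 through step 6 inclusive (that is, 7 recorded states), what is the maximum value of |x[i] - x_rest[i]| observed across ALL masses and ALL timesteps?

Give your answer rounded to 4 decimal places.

Step 0: x=[5.0000 7.0000 13.0000 18.0000] v=[0.0000 0.0000 0.0000 0.0000]
Step 1: x=[4.0000 9.0000 12.5000 17.5000] v=[-2.0000 4.0000 -1.0000 -1.0000]
Step 2: x=[3.5000 10.2500 12.7500 16.5000] v=[-1.0000 2.5000 0.5000 -2.0000]
Step 3: x=[4.3750 9.3750 13.6250 15.6250] v=[1.7500 -1.7500 1.7500 -1.7500]
Step 4: x=[5.7500 8.1250 13.3750 15.7500] v=[2.7500 -2.5000 -0.5000 0.2500]
Step 5: x=[6.3125 8.3125 11.6875 16.6875] v=[1.1250 0.3750 -3.3750 1.8750]
Step 6: x=[5.8750 9.1875 10.8125 17.1250] v=[-0.8750 1.7500 -1.7500 0.8750]
Max displacement = 2.3125

Answer: 2.3125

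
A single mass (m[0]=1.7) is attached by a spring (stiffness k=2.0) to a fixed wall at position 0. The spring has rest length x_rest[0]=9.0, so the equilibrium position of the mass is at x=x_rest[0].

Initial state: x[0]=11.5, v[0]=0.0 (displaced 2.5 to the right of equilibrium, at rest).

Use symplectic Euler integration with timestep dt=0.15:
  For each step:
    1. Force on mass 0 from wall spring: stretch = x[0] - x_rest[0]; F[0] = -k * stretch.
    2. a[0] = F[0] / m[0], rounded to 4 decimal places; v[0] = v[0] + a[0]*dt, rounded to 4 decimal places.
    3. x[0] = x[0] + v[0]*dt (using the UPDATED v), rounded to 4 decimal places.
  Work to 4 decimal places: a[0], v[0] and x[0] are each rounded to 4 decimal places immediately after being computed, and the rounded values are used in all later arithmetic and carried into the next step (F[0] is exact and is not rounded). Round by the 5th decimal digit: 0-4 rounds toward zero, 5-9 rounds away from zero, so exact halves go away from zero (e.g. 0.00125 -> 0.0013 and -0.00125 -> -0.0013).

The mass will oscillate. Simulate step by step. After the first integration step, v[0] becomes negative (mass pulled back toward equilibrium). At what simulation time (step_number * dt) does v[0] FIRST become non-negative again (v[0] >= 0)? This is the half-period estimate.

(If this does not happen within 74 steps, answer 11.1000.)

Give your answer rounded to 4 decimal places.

Step 0: x=[11.5000] v=[0.0000]
Step 1: x=[11.4338] v=[-0.4412]
Step 2: x=[11.3032] v=[-0.8707]
Step 3: x=[11.1116] v=[-1.2771]
Step 4: x=[10.8641] v=[-1.6497]
Step 5: x=[10.5673] v=[-1.9787]
Step 6: x=[10.2290] v=[-2.2553]
Step 7: x=[9.8582] v=[-2.4722]
Step 8: x=[9.4647] v=[-2.6236]
Step 9: x=[9.0589] v=[-2.7056]
Step 10: x=[8.6515] v=[-2.7160]
Step 11: x=[8.2533] v=[-2.6545]
Step 12: x=[7.8749] v=[-2.5227]
Step 13: x=[7.5263] v=[-2.3242]
Step 14: x=[7.2167] v=[-2.0641]
Step 15: x=[6.9543] v=[-1.7494]
Step 16: x=[6.7460] v=[-1.3884]
Step 17: x=[6.5974] v=[-0.9906]
Step 18: x=[6.5124] v=[-0.5666]
Step 19: x=[6.4933] v=[-0.1276]
Step 20: x=[6.5405] v=[0.3148]
First v>=0 after going negative at step 20, time=3.0000

Answer: 3.0000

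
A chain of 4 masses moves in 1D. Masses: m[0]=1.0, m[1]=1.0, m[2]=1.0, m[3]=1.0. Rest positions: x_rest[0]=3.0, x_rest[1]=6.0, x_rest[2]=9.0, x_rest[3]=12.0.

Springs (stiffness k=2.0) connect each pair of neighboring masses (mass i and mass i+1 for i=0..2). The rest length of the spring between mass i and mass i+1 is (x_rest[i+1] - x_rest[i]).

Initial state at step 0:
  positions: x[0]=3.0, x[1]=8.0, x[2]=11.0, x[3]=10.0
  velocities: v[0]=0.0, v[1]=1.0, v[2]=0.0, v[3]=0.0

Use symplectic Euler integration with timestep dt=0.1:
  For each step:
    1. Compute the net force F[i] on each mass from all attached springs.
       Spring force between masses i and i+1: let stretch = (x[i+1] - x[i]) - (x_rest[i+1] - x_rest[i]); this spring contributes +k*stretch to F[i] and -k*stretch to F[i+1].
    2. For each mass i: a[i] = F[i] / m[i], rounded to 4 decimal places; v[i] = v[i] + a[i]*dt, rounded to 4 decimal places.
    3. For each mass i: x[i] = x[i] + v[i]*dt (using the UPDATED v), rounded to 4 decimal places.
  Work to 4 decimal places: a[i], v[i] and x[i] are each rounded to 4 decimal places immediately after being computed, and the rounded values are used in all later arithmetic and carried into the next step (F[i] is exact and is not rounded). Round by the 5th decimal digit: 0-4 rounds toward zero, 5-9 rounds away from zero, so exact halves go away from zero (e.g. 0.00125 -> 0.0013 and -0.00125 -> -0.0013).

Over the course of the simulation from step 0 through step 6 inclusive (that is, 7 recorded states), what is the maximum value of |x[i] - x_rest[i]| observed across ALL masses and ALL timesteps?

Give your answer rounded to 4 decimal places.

Answer: 2.0768

Derivation:
Step 0: x=[3.0000 8.0000 11.0000 10.0000] v=[0.0000 1.0000 0.0000 0.0000]
Step 1: x=[3.0400 8.0600 10.9200 10.0800] v=[0.4000 0.6000 -0.8000 0.8000]
Step 2: x=[3.1204 8.0768 10.7660 10.2368] v=[0.8040 0.1680 -1.5400 1.5680]
Step 3: x=[3.2399 8.0483 10.5476 10.4642] v=[1.1953 -0.2854 -2.1837 2.2738]
Step 4: x=[3.3956 7.9736 10.2776 10.7533] v=[1.5570 -0.7472 -2.7002 2.8905]
Step 5: x=[3.5829 7.8534 9.9710 11.0928] v=[1.8726 -1.2020 -3.0659 3.3954]
Step 6: x=[3.7956 7.6901 9.6445 11.4699] v=[2.1267 -1.6326 -3.2651 3.7710]
Max displacement = 2.0768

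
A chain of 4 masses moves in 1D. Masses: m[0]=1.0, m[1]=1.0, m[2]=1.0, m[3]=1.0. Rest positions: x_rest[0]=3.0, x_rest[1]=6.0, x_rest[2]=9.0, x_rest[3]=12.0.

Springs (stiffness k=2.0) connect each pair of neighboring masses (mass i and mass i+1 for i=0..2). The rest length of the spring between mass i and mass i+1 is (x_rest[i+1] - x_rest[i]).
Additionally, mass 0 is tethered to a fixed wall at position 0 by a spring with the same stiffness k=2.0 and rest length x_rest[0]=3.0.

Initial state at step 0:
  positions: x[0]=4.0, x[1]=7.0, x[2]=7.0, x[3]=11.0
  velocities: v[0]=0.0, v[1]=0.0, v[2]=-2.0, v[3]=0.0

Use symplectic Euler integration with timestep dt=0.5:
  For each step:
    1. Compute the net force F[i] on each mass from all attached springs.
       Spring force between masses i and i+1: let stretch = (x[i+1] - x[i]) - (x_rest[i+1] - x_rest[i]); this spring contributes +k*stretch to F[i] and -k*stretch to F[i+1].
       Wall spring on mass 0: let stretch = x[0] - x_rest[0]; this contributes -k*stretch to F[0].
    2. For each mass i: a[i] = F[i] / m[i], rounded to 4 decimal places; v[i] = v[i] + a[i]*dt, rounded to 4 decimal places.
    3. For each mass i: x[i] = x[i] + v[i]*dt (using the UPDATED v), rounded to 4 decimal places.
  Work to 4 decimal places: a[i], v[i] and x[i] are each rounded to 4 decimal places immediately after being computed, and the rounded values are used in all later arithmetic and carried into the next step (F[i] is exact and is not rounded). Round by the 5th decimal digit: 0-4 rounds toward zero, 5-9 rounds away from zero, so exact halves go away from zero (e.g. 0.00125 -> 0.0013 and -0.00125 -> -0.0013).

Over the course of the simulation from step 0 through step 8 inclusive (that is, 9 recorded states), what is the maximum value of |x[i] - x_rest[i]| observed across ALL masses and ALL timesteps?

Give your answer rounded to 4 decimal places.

Answer: 2.3632

Derivation:
Step 0: x=[4.0000 7.0000 7.0000 11.0000] v=[0.0000 0.0000 -2.0000 0.0000]
Step 1: x=[3.5000 5.5000 8.0000 10.5000] v=[-1.0000 -3.0000 2.0000 -1.0000]
Step 2: x=[2.2500 4.2500 9.0000 10.2500] v=[-2.5000 -2.5000 2.0000 -0.5000]
Step 3: x=[0.8750 4.3750 8.2500 10.8750] v=[-2.7500 0.2500 -1.5000 1.2500]
Step 4: x=[0.8125 4.6875 6.8750 11.6875] v=[-0.1250 0.6250 -2.7500 1.6250]
Step 5: x=[2.2813 4.1563 6.8125 11.5938] v=[2.9375 -1.0625 -0.1250 -0.1875]
Step 6: x=[3.5469 4.0157 7.8126 10.6094] v=[2.5312 -0.2813 2.0001 -1.9688]
Step 7: x=[3.2735 5.5391 8.3126 9.7266] v=[-0.5469 3.0468 1.0000 -1.7656]
Step 8: x=[2.4961 7.3165 8.1329 9.6368] v=[-1.5548 3.5547 -0.3595 -0.1796]
Max displacement = 2.3632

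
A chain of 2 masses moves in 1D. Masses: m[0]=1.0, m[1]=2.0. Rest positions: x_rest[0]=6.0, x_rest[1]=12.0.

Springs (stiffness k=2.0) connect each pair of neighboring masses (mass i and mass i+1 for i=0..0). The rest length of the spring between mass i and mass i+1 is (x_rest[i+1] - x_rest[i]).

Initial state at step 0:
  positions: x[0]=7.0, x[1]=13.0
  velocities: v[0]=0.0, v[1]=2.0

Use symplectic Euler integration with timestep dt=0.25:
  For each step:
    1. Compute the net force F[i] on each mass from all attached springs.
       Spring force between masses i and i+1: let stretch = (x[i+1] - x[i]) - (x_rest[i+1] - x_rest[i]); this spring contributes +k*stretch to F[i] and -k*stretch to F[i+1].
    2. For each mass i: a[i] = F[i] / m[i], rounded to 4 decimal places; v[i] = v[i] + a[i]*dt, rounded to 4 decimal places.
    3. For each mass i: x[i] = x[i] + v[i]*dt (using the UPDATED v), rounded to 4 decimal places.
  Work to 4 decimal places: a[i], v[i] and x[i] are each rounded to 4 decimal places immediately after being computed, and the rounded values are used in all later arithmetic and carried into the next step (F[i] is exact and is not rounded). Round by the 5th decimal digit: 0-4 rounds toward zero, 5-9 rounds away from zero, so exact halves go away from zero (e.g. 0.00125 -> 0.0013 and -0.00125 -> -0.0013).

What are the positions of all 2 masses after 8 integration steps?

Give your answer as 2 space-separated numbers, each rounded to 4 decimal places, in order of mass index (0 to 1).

Step 0: x=[7.0000 13.0000] v=[0.0000 2.0000]
Step 1: x=[7.0000 13.5000] v=[0.0000 2.0000]
Step 2: x=[7.0625 13.9688] v=[0.2500 1.8750]
Step 3: x=[7.2383 14.3809] v=[0.7032 1.6484]
Step 4: x=[7.5569 14.7216] v=[1.2745 1.3628]
Step 5: x=[8.0211 14.9895] v=[1.8569 1.0716]
Step 6: x=[8.6064 15.1969] v=[2.3411 0.8295]
Step 7: x=[9.2655 15.3674] v=[2.6364 0.6819]
Step 8: x=[9.9374 15.5315] v=[2.6874 0.6564]

Answer: 9.9374 15.5315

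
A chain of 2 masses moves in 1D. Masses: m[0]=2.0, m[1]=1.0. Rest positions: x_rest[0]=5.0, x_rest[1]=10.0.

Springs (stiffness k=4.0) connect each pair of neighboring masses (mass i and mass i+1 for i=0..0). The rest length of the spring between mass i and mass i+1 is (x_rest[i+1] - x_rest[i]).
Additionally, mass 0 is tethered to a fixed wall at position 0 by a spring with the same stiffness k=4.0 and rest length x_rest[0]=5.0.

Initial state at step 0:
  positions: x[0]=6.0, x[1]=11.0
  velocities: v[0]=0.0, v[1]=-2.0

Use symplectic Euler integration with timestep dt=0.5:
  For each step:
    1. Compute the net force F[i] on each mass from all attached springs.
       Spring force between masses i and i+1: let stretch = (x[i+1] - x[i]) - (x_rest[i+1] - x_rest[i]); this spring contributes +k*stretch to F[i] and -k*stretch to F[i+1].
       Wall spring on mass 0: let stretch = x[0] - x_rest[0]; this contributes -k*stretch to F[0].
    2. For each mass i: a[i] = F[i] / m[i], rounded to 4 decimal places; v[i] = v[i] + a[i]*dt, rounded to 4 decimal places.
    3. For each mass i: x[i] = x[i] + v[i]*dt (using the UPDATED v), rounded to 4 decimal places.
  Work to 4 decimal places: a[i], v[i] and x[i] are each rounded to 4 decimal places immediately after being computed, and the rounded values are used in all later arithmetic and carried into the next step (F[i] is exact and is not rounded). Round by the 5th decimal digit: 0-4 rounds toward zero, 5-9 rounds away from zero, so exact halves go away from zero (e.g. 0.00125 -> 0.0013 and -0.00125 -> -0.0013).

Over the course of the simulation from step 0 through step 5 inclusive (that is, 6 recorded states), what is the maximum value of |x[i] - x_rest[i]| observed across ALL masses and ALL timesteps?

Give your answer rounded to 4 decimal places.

Step 0: x=[6.0000 11.0000] v=[0.0000 -2.0000]
Step 1: x=[5.5000 10.0000] v=[-1.0000 -2.0000]
Step 2: x=[4.5000 9.5000] v=[-2.0000 -1.0000]
Step 3: x=[3.7500 9.0000] v=[-1.5000 -1.0000]
Step 4: x=[3.7500 8.2500] v=[0.0000 -1.5000]
Step 5: x=[4.1250 8.0000] v=[0.7500 -0.5000]
Max displacement = 2.0000

Answer: 2.0000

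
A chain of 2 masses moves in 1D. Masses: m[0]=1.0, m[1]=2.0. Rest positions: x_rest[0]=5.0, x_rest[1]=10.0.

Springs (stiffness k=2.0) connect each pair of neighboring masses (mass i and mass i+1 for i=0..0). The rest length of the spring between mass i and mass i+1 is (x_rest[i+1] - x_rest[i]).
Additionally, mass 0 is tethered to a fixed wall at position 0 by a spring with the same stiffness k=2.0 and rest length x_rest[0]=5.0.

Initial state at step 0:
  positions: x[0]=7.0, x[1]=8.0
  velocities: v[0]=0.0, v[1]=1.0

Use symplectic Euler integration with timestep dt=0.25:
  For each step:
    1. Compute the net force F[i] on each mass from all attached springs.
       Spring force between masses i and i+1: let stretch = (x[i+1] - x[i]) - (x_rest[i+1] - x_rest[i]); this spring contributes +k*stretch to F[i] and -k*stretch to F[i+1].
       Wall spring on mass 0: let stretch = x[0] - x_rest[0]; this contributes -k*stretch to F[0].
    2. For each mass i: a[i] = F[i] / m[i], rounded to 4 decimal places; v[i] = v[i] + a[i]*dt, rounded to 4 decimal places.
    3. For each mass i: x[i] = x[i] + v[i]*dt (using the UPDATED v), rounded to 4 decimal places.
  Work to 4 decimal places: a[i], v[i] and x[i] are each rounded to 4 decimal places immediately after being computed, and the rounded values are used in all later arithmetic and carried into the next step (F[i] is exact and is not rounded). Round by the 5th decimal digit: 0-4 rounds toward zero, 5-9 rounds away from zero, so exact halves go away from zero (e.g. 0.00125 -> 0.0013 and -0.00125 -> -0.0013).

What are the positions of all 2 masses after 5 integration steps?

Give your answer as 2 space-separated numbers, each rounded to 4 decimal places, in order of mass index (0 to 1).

Step 0: x=[7.0000 8.0000] v=[0.0000 1.0000]
Step 1: x=[6.2500 8.5000] v=[-3.0000 2.0000]
Step 2: x=[5.0000 9.1719] v=[-5.0000 2.6875]
Step 3: x=[3.6465 9.8955] v=[-5.4141 2.8945]
Step 4: x=[2.6183 10.5411] v=[-4.1129 2.5823]
Step 5: x=[2.2531 11.0040] v=[-1.4607 1.8516]

Answer: 2.2531 11.0040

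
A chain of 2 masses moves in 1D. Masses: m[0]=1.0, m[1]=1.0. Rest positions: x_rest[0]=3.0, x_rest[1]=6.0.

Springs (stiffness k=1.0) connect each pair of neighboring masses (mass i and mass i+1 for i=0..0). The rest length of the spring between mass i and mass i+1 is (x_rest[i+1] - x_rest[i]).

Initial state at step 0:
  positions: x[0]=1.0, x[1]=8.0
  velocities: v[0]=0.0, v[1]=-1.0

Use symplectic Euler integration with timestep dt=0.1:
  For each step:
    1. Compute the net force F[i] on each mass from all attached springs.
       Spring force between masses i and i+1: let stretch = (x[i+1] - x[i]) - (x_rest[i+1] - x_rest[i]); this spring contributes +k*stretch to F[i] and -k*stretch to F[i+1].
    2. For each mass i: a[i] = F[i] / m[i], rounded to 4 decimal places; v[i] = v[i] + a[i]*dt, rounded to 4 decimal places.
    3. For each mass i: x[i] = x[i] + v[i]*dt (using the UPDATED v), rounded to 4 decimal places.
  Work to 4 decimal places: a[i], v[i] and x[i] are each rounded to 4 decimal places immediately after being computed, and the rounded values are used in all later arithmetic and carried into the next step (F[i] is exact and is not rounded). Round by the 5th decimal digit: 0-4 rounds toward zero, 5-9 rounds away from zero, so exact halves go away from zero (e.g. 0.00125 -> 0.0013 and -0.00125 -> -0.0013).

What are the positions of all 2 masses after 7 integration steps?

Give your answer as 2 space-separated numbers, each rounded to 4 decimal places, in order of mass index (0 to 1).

Answer: 1.9690 6.3311

Derivation:
Step 0: x=[1.0000 8.0000] v=[0.0000 -1.0000]
Step 1: x=[1.0400 7.8600] v=[0.4000 -1.4000]
Step 2: x=[1.1182 7.6818] v=[0.7820 -1.7820]
Step 3: x=[1.2320 7.4680] v=[1.1384 -2.1384]
Step 4: x=[1.3782 7.2218] v=[1.4620 -2.4620]
Step 5: x=[1.5528 6.9472] v=[1.7464 -2.7464]
Step 6: x=[1.7514 6.6486] v=[1.9858 -2.9858]
Step 7: x=[1.9690 6.3311] v=[2.1755 -3.1755]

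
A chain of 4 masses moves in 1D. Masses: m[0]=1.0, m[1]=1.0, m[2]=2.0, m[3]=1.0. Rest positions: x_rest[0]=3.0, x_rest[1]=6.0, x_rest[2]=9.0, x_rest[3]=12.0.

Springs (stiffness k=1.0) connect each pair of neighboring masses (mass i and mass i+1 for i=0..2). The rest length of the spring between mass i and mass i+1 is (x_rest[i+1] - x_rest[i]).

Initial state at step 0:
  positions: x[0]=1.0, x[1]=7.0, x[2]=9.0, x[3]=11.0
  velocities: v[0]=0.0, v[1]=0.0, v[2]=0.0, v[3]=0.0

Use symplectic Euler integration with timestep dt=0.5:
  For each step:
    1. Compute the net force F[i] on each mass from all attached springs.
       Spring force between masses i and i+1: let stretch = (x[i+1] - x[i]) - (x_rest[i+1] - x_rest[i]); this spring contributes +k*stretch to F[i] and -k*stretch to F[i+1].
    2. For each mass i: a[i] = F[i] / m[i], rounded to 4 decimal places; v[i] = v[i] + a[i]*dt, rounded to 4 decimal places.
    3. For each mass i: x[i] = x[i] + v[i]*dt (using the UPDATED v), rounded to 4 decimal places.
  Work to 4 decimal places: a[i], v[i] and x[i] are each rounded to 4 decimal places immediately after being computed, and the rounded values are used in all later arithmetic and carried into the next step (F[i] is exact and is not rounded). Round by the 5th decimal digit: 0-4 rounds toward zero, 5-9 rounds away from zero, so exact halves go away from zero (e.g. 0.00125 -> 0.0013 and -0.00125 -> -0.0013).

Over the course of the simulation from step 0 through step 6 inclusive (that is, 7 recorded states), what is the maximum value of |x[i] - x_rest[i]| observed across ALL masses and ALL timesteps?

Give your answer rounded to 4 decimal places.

Step 0: x=[1.0000 7.0000 9.0000 11.0000] v=[0.0000 0.0000 0.0000 0.0000]
Step 1: x=[1.7500 6.0000 9.0000 11.2500] v=[1.5000 -2.0000 0.0000 0.5000]
Step 2: x=[2.8125 4.6875 8.9063 11.6875] v=[2.1250 -2.6250 -0.1875 0.8750]
Step 3: x=[3.5938 3.9610 8.6329 12.1797] v=[1.5625 -1.4531 -0.5469 0.9844]
Step 4: x=[3.7169 4.3107 8.2188 12.5352] v=[0.2461 0.6993 -0.8282 0.7110]
Step 5: x=[3.2384 5.4890 7.8558 12.5616] v=[-0.9570 2.3565 -0.7261 0.0528]
Step 6: x=[2.5726 6.6963 7.7851 12.1616] v=[-1.3317 2.4146 -0.1414 -0.8001]
Max displacement = 2.0390

Answer: 2.0390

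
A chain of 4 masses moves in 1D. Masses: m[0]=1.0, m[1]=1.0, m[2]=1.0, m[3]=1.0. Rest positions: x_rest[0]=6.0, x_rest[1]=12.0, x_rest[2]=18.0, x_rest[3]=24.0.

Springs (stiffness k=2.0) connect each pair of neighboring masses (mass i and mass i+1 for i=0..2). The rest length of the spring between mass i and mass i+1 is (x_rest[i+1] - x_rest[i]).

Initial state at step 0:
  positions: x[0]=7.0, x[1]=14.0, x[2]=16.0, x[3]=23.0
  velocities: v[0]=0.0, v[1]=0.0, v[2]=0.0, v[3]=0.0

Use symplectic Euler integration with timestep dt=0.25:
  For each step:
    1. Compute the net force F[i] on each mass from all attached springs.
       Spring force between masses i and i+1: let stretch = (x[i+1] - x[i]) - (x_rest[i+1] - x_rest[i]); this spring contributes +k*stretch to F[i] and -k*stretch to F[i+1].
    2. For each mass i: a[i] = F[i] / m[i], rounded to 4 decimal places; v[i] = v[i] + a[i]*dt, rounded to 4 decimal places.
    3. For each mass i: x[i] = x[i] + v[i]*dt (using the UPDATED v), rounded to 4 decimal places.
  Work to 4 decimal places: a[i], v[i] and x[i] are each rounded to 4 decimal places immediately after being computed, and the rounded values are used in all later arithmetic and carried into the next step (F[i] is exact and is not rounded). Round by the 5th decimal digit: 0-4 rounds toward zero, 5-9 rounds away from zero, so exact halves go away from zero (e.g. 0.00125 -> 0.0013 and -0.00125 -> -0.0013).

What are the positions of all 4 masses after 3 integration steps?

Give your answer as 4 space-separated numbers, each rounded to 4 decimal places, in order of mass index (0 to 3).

Step 0: x=[7.0000 14.0000 16.0000 23.0000] v=[0.0000 0.0000 0.0000 0.0000]
Step 1: x=[7.1250 13.3750 16.6250 22.8750] v=[0.5000 -2.5000 2.5000 -0.5000]
Step 2: x=[7.2813 12.3750 17.6250 22.7188] v=[0.6250 -4.0000 4.0000 -0.6250]
Step 3: x=[7.3243 11.3945 18.6055 22.6758] v=[0.1719 -3.9219 3.9219 -0.1719]

Answer: 7.3243 11.3945 18.6055 22.6758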